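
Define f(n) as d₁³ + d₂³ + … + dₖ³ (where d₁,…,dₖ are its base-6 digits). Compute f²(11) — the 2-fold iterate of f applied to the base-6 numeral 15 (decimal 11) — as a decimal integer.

11 = (1,5)_6 → 1³ + 5³ = 1 + 125 = 126
126 = (3,3,0)_6 → 3³ + 3³ + 0³ = 27 + 27 + 0 = 54

54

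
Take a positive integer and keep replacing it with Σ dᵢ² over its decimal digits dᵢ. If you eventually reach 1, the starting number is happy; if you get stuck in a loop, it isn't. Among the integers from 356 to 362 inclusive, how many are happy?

2

356: 356 → 70 → 49 → 97 → 130 → 10 → 1  — happy
357: 357 → 83 → 73 → 58 → 89 → 145 → 42 → 20 → 4 → 16 → 37 → 58  — not happy
358: 358 → 98 → 145 → 42 → 20 → 4 → 16 → 37 → 58 → 89 → 145  — not happy
359: 359 → 115 → 27 → 53 → 34 → 25 → 29 → 85 → 89 → 145 → 42 → 20 → 4 → 16 → 37 → 58 → 89  — not happy
360: 360 → 45 → 41 → 17 → 50 → 25 → 29 → 85 → 89 → 145 → 42 → 20 → 4 → 16 → 37 → 58 → 89  — not happy
361: 361 → 46 → 52 → 29 → 85 → 89 → 145 → 42 → 20 → 4 → 16 → 37 → 58 → 89  — not happy
362: 362 → 49 → 97 → 130 → 10 → 1  — happy
happy: 356, 362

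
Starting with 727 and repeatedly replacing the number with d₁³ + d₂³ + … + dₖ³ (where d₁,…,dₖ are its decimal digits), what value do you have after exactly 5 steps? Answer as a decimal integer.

727 → 694
694 → 1009
1009 → 730
730 → 370
370 → 370

370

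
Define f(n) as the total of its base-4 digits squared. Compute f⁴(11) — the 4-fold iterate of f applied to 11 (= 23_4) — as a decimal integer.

11 = (2,3)_4 → 2² + 3² = 13
13 = (3,1)_4 → 3² + 1² = 10
10 = (2,2)_4 → 2² + 2² = 8
8 = (2,0)_4 → 2² + 0² = 4

4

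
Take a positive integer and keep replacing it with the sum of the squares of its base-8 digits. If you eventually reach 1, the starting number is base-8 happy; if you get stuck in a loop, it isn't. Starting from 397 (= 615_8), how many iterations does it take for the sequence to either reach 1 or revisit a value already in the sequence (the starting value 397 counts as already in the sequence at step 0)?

397 = (6,1,5)_8 → 6² + 1² + 5² = 36 + 1 + 25 = 62
62 = (7,6)_8 → 7² + 6² = 49 + 36 = 85
85 = (1,2,5)_8 → 1² + 2² + 5² = 1 + 4 + 25 = 30
30 = (3,6)_8 → 3² + 6² = 9 + 36 = 45
45 = (5,5)_8 → 5² + 5² = 25 + 25 = 50
50 = (6,2)_8 → 6² + 2² = 36 + 4 = 40
40 = (5,0)_8 → 5² + 0² = 25 + 0 = 25
25 = (3,1)_8 → 3² + 1² = 9 + 1 = 10
10 = (1,2)_8 → 1² + 2² = 1 + 4 = 5
5 = (5)_8 → 5² = 25  — 25 repeats.
That took 10 steps.

10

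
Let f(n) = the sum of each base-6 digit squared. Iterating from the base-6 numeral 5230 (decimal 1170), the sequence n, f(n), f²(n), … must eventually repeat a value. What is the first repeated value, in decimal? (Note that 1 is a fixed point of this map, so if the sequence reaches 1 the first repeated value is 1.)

5

1170 = (5,2,3,0)_6 → 38
38 = (1,0,2)_6 → 5
5 = (5)_6 → 25
25 = (4,1)_6 → 17
17 = (2,5)_6 → 29
29 = (4,5)_6 → 41
41 = (1,0,5)_6 → 26
26 = (4,2)_6 → 20
20 = (3,2)_6 → 13
13 = (2,1)_6 → 5  — 5 already appeared earlier.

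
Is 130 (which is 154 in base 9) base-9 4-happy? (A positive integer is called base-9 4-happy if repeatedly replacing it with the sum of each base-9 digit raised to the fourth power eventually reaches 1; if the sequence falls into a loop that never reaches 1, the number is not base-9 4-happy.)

not base-9 4-happy

130 = (1,5,4)_9 → 1⁴ + 5⁴ + 4⁴ = 882
882 = (1,1,8,0)_9 → 1⁴ + 1⁴ + 8⁴ + 0⁴ = 4098
4098 = (5,5,5,3)_9 → 5⁴ + 5⁴ + 5⁴ + 3⁴ = 1956
1956 = (2,6,1,3)_9 → 2⁴ + 6⁴ + 1⁴ + 3⁴ = 1394
1394 = (1,8,1,8)_9 → 1⁴ + 8⁴ + 1⁴ + 8⁴ = 8194
8194 = (1,2,2,1,4)_9 → 1⁴ + 2⁴ + 2⁴ + 1⁴ + 4⁴ = 290
290 = (3,5,2)_9 → 3⁴ + 5⁴ + 2⁴ = 722
722 = (8,8,2)_9 → 8⁴ + 8⁴ + 2⁴ = 8208
8208 = (1,2,2,3,0)_9 → 1⁴ + 2⁴ + 2⁴ + 3⁴ + 0⁴ = 114
114 = (1,3,6)_9 → 1⁴ + 3⁴ + 6⁴ = 1378
1378 = (1,8,0,1)_9 → 1⁴ + 8⁴ + 0⁴ + 1⁴ = 4098  — 4098 already seen; the sequence cycles without reaching 1.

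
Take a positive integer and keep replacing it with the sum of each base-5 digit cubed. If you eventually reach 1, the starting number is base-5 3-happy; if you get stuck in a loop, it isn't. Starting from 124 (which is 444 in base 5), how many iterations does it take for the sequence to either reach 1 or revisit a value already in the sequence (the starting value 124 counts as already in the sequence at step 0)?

8

124 = (4,4,4)_5 → 4³ + 4³ + 4³ = 64 + 64 + 64 = 192
192 = (1,2,3,2)_5 → 1³ + 2³ + 3³ + 2³ = 1 + 8 + 27 + 8 = 44
44 = (1,3,4)_5 → 1³ + 3³ + 4³ = 1 + 27 + 64 = 92
92 = (3,3,2)_5 → 3³ + 3³ + 2³ = 27 + 27 + 8 = 62
62 = (2,2,2)_5 → 2³ + 2³ + 2³ = 8 + 8 + 8 = 24
24 = (4,4)_5 → 4³ + 4³ = 64 + 64 = 128
128 = (1,0,0,3)_5 → 1³ + 0³ + 0³ + 3³ = 1 + 0 + 0 + 27 = 28
28 = (1,0,3)_5 → 1³ + 0³ + 3³ = 1 + 0 + 27 = 28  — 28 repeats.
That took 8 steps.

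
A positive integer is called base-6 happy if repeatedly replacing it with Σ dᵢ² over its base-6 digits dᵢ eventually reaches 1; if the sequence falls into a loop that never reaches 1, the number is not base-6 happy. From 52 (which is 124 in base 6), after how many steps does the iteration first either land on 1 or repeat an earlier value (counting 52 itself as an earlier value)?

52 = (1,2,4)_6 → 1² + 2² + 4² = 1 + 4 + 16 = 21
21 = (3,3)_6 → 3² + 3² = 9 + 9 = 18
18 = (3,0)_6 → 3² + 0² = 9 + 0 = 9
9 = (1,3)_6 → 1² + 3² = 1 + 9 = 10
10 = (1,4)_6 → 1² + 4² = 1 + 16 = 17
17 = (2,5)_6 → 2² + 5² = 4 + 25 = 29
29 = (4,5)_6 → 4² + 5² = 16 + 25 = 41
41 = (1,0,5)_6 → 1² + 0² + 5² = 1 + 0 + 25 = 26
26 = (4,2)_6 → 4² + 2² = 16 + 4 = 20
20 = (3,2)_6 → 3² + 2² = 9 + 4 = 13
13 = (2,1)_6 → 2² + 1² = 4 + 1 = 5
5 = (5)_6 → 5² = 25
25 = (4,1)_6 → 4² + 1² = 16 + 1 = 17  — 17 repeats.
That took 13 steps.

13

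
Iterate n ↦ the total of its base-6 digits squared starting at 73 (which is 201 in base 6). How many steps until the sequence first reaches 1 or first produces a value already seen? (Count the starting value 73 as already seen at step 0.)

73 = (2,0,1)_6 → 2² + 0² + 1² = 5
5 = (5)_6 → 5² = 25
25 = (4,1)_6 → 4² + 1² = 17
17 = (2,5)_6 → 2² + 5² = 29
29 = (4,5)_6 → 4² + 5² = 41
41 = (1,0,5)_6 → 1² + 0² + 5² = 26
26 = (4,2)_6 → 4² + 2² = 20
20 = (3,2)_6 → 3² + 2² = 13
13 = (2,1)_6 → 2² + 1² = 5  — 5 repeats.
That took 9 steps.

9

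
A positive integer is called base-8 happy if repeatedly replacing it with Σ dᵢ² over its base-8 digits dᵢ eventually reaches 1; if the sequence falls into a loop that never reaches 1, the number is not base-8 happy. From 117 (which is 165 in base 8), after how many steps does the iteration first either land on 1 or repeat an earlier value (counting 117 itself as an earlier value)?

10

117 = (1,6,5)_8 → 1² + 6² + 5² = 1 + 36 + 25 = 62
62 = (7,6)_8 → 7² + 6² = 49 + 36 = 85
85 = (1,2,5)_8 → 1² + 2² + 5² = 1 + 4 + 25 = 30
30 = (3,6)_8 → 3² + 6² = 9 + 36 = 45
45 = (5,5)_8 → 5² + 5² = 25 + 25 = 50
50 = (6,2)_8 → 6² + 2² = 36 + 4 = 40
40 = (5,0)_8 → 5² + 0² = 25 + 0 = 25
25 = (3,1)_8 → 3² + 1² = 9 + 1 = 10
10 = (1,2)_8 → 1² + 2² = 1 + 4 = 5
5 = (5)_8 → 5² = 25  — 25 repeats.
That took 10 steps.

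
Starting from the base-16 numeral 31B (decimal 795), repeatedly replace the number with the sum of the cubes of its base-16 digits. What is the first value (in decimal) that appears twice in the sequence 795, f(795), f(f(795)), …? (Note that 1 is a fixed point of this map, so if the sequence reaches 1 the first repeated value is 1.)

795 = (3,1,11)_16 → 3³ + 1³ + 11³ = 1359
1359 = (5,4,15)_16 → 5³ + 4³ + 15³ = 3564
3564 = (13,14,12)_16 → 13³ + 14³ + 12³ = 6669
6669 = (1,10,0,13)_16 → 1³ + 10³ + 0³ + 13³ = 3198
3198 = (12,7,14)_16 → 12³ + 7³ + 14³ = 4815
4815 = (1,2,12,15)_16 → 1³ + 2³ + 12³ + 15³ = 5112
5112 = (1,3,15,8)_16 → 1³ + 3³ + 15³ + 8³ = 3915
3915 = (15,4,11)_16 → 15³ + 4³ + 11³ = 4770
4770 = (1,2,10,2)_16 → 1³ + 2³ + 10³ + 2³ = 1017
1017 = (3,15,9)_16 → 3³ + 15³ + 9³ = 4131
4131 = (1,0,2,3)_16 → 1³ + 0³ + 2³ + 3³ = 36
36 = (2,4)_16 → 2³ + 4³ = 72
72 = (4,8)_16 → 4³ + 8³ = 576
576 = (2,4,0)_16 → 2³ + 4³ + 0³ = 72  — 72 already appeared earlier.

72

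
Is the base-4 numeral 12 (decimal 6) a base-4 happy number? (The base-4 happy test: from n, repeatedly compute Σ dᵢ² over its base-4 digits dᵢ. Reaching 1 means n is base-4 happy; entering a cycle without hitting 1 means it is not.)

6 = (1,2)_4 → 1² + 2² = 5
5 = (1,1)_4 → 1² + 1² = 2
2 = (2)_4 → 2² = 4
4 = (1,0)_4 → 1² + 0² = 1  — reached 1.

base-4 happy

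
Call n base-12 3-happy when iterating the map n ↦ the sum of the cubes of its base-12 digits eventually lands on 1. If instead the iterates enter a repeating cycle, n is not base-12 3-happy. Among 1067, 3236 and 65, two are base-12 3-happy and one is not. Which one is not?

1067: 1067 → 1738 → 1001 → 1672 → 1738  — repeats 1738 (not base-12 3-happy)
3236: 3236 → 1638 → 1611 → 1366 → 1854 → 1217 → 762 → 368 → 736 → 190 → 1028 → 856 → 1520 → 1728 → 1  — reaches 1 (base-12 3-happy)
65: 65 → 250 → 1513 → 1217 → 762 → 368 → 736 → 190 → 1028 → 856 → 1520 → 1728 → 1  — reaches 1 (base-12 3-happy)

1067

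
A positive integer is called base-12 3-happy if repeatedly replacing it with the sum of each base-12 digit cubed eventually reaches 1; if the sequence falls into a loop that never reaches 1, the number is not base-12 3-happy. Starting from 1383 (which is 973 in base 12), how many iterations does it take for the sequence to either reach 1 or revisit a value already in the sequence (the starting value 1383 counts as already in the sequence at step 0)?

1383 = (9,7,3)_12 → 9³ + 7³ + 3³ = 729 + 343 + 27 = 1099
1099 = (7,7,7)_12 → 7³ + 7³ + 7³ = 343 + 343 + 343 = 1029
1029 = (7,1,9)_12 → 7³ + 1³ + 9³ = 343 + 1 + 729 = 1073
1073 = (7,5,5)_12 → 7³ + 5³ + 5³ = 343 + 125 + 125 = 593
593 = (4,1,5)_12 → 4³ + 1³ + 5³ = 64 + 1 + 125 = 190
190 = (1,3,10)_12 → 1³ + 3³ + 10³ = 1 + 27 + 1000 = 1028
1028 = (7,1,8)_12 → 7³ + 1³ + 8³ = 343 + 1 + 512 = 856
856 = (5,11,4)_12 → 5³ + 11³ + 4³ = 125 + 1331 + 64 = 1520
1520 = (10,6,8)_12 → 10³ + 6³ + 8³ = 1000 + 216 + 512 = 1728
1728 = (1,0,0,0)_12 → 1³ + 0³ + 0³ + 0³ = 1 + 0 + 0 + 0 = 1  — reached 1.
That took 10 steps.

10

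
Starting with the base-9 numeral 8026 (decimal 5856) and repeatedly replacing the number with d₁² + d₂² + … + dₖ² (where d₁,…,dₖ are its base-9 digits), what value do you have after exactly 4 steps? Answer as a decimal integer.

5856 = (8,0,2,6)_9 → 8² + 0² + 2² + 6² = 64 + 0 + 4 + 36 = 104
104 = (1,2,5)_9 → 1² + 2² + 5² = 1 + 4 + 25 = 30
30 = (3,3)_9 → 3² + 3² = 9 + 9 = 18
18 = (2,0)_9 → 2² + 0² = 4 + 0 = 4

4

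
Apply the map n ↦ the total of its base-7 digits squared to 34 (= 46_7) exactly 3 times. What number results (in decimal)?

10

34 = (4,6)_7 → 4² + 6² = 16 + 36 = 52
52 = (1,0,3)_7 → 1² + 0² + 3² = 1 + 0 + 9 = 10
10 = (1,3)_7 → 1² + 3² = 1 + 9 = 10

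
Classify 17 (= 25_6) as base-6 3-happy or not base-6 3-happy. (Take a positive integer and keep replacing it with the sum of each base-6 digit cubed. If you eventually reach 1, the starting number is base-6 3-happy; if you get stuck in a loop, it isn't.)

base-6 3-happy

17 = (2,5)_6 → 133
133 = (3,4,1)_6 → 92
92 = (2,3,2)_6 → 43
43 = (1,1,1)_6 → 3
3 = (3)_6 → 27
27 = (4,3)_6 → 91
91 = (2,3,1)_6 → 36
36 = (1,0,0)_6 → 1  — reached 1.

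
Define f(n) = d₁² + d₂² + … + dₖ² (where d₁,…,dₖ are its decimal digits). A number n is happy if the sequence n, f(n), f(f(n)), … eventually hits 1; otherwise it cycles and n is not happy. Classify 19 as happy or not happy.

happy

19 → 1² + 9² = 1 + 81 = 82
82 → 8² + 2² = 64 + 4 = 68
68 → 6² + 8² = 36 + 64 = 100
100 → 1² + 0² + 0² = 1 + 0 + 0 = 1  — reached 1.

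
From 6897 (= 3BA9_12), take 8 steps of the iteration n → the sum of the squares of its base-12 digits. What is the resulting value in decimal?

5

6897 = (3,11,10,9)_12 → 3² + 11² + 10² + 9² = 311
311 = (2,1,11)_12 → 2² + 1² + 11² = 126
126 = (10,6)_12 → 10² + 6² = 136
136 = (11,4)_12 → 11² + 4² = 137
137 = (11,5)_12 → 11² + 5² = 146
146 = (1,0,2)_12 → 1² + 0² + 2² = 5
5 = (5)_12 → 5² = 25
25 = (2,1)_12 → 2² + 1² = 5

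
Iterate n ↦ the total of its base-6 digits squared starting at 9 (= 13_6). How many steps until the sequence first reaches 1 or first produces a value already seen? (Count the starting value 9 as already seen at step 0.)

9 = (1,3)_6 → 1² + 3² = 10
10 = (1,4)_6 → 1² + 4² = 17
17 = (2,5)_6 → 2² + 5² = 29
29 = (4,5)_6 → 4² + 5² = 41
41 = (1,0,5)_6 → 1² + 0² + 5² = 26
26 = (4,2)_6 → 4² + 2² = 20
20 = (3,2)_6 → 3² + 2² = 13
13 = (2,1)_6 → 2² + 1² = 5
5 = (5)_6 → 5² = 25
25 = (4,1)_6 → 4² + 1² = 17  — 17 repeats.
That took 10 steps.

10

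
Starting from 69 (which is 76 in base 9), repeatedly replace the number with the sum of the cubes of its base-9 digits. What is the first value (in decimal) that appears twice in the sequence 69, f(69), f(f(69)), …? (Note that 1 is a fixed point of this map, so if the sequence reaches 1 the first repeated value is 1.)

1

69 = (7,6)_9 → 7³ + 6³ = 343 + 216 = 559
559 = (6,8,1)_9 → 6³ + 8³ + 1³ = 216 + 512 + 1 = 729
729 = (1,0,0,0)_9 → 1³ + 0³ + 0³ + 0³ = 1 + 0 + 0 + 0 = 1  — reached the fixed point 1.
1 → 1, so 1 is the first repeated value.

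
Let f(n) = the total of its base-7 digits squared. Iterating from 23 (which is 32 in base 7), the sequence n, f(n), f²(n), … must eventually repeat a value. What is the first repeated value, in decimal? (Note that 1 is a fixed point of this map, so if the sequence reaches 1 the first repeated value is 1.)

23 = (3,2)_7 → 3² + 2² = 13
13 = (1,6)_7 → 1² + 6² = 37
37 = (5,2)_7 → 5² + 2² = 29
29 = (4,1)_7 → 4² + 1² = 17
17 = (2,3)_7 → 2² + 3² = 13  — 13 already appeared earlier.

13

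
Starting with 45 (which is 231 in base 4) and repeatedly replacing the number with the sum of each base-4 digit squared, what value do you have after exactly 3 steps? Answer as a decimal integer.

10

45 = (2,3,1)_4 → 2² + 3² + 1² = 4 + 9 + 1 = 14
14 = (3,2)_4 → 3² + 2² = 9 + 4 = 13
13 = (3,1)_4 → 3² + 1² = 9 + 1 = 10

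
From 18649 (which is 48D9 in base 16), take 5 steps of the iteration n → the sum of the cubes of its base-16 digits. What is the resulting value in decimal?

18649 = (4,8,13,9)_16 → 4³ + 8³ + 13³ + 9³ = 3502
3502 = (13,10,14)_16 → 13³ + 10³ + 14³ = 5941
5941 = (1,7,3,5)_16 → 1³ + 7³ + 3³ + 5³ = 496
496 = (1,15,0)_16 → 1³ + 15³ + 0³ = 3376
3376 = (13,3,0)_16 → 13³ + 3³ + 0³ = 2224

2224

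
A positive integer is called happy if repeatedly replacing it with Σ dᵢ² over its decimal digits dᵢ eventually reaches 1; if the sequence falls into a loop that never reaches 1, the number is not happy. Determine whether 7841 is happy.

happy

7841 → 7² + 8² + 4² + 1² = 130
130 → 1² + 3² + 0² = 10
10 → 1² + 0² = 1  — reached 1.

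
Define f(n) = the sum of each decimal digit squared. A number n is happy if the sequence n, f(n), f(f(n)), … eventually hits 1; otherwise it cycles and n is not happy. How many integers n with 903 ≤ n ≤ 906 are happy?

903: 903 → 90 → 81 → 65 → 61 → 37 → 58 → 89 → 145 → 42 → 20 → 4 → 16 → 37  (repeats 37)
904: 904 → 97 → 130 → 10 → 1  (reaches 1)
905: 905 → 106 → 37 → 58 → 89 → 145 → 42 → 20 → 4 → 16 → 37  (repeats 37)
906: 906 → 117 → 51 → 26 → 40 → 16 → 37 → 58 → 89 → 145 → 42 → 20 → 4 → 16  (repeats 16)
happy: 904

1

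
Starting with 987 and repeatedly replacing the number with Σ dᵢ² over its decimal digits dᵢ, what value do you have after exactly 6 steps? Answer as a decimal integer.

4

987 → 9² + 8² + 7² = 194
194 → 1² + 9² + 4² = 98
98 → 9² + 8² = 145
145 → 1² + 4² + 5² = 42
42 → 4² + 2² = 20
20 → 2² + 0² = 4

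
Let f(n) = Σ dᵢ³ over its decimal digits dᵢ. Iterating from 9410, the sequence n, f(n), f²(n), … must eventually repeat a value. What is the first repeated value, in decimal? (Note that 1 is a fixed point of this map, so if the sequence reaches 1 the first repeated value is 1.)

371

9410 → 9³ + 4³ + 1³ + 0³ = 794
794 → 7³ + 9³ + 4³ = 1136
1136 → 1³ + 1³ + 3³ + 6³ = 245
245 → 2³ + 4³ + 5³ = 197
197 → 1³ + 9³ + 7³ = 1073
1073 → 1³ + 0³ + 7³ + 3³ = 371
371 → 3³ + 7³ + 1³ = 371  — 371 already appeared earlier.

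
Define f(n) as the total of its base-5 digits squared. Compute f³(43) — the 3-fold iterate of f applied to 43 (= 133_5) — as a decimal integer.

1

43 = (1,3,3)_5 → 1² + 3² + 3² = 1 + 9 + 9 = 19
19 = (3,4)_5 → 3² + 4² = 9 + 16 = 25
25 = (1,0,0)_5 → 1² + 0² + 0² = 1 + 0 + 0 = 1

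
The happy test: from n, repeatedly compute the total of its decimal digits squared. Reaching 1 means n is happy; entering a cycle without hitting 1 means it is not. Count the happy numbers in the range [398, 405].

398: 398 → 154 → 42 → 20 → 4 → 16 → 37 → 58 → 89 → 145 → 42  — not happy
399: 399 → 171 → 51 → 26 → 40 → 16 → 37 → 58 → 89 → 145 → 42 → 20 → 4 → 16  — not happy
400: 400 → 16 → 37 → 58 → 89 → 145 → 42 → 20 → 4 → 16  — not happy
401: 401 → 17 → 50 → 25 → 29 → 85 → 89 → 145 → 42 → 20 → 4 → 16 → 37 → 58 → 89  — not happy
402: 402 → 20 → 4 → 16 → 37 → 58 → 89 → 145 → 42 → 20  — not happy
403: 403 → 25 → 29 → 85 → 89 → 145 → 42 → 20 → 4 → 16 → 37 → 58 → 89  — not happy
404: 404 → 32 → 13 → 10 → 1  — happy
405: 405 → 41 → 17 → 50 → 25 → 29 → 85 → 89 → 145 → 42 → 20 → 4 → 16 → 37 → 58 → 89  — not happy
happy: 404

1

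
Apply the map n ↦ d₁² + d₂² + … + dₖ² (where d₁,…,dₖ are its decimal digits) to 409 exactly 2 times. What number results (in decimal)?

409 → 4² + 0² + 9² = 16 + 0 + 81 = 97
97 → 9² + 7² = 81 + 49 = 130

130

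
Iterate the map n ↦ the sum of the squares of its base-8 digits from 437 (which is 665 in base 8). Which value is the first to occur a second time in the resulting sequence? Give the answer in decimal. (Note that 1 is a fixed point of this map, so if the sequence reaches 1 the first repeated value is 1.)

1

437 = (6,6,5)_8 → 6² + 6² + 5² = 97
97 = (1,4,1)_8 → 1² + 4² + 1² = 18
18 = (2,2)_8 → 2² + 2² = 8
8 = (1,0)_8 → 1² + 0² = 1  — reached the fixed point 1.
1 → 1, so 1 is the first repeated value.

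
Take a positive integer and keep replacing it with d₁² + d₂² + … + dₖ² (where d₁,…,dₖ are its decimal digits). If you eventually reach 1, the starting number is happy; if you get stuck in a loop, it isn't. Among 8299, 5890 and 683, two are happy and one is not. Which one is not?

5890

8299: 8299 → 230 → 13 → 10 → 1  — reaches 1 (happy)
5890: 5890 → 170 → 50 → 25 → 29 → 85 → 89 → 145 → 42 → 20 → 4 → 16 → 37 → 58 → 89  — repeats 89 (not happy)
683: 683 → 109 → 82 → 68 → 100 → 1  — reaches 1 (happy)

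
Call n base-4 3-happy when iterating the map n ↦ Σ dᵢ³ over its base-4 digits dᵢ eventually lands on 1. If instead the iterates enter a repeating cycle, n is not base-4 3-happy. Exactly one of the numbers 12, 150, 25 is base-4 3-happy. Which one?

25

12: 12 → 27 → 36 → 9 → 9  — repeats 9 (not base-4 3-happy)
150: 150 → 18 → 9 → 9  — repeats 9 (not base-4 3-happy)
25: 25 → 10 → 16 → 1  — reaches 1 (base-4 3-happy)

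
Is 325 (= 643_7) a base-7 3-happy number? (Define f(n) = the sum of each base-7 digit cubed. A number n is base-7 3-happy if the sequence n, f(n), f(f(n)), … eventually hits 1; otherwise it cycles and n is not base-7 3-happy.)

325 = (6,4,3)_7 → 6³ + 4³ + 3³ = 216 + 64 + 27 = 307
307 = (6,1,6)_7 → 6³ + 1³ + 6³ = 216 + 1 + 216 = 433
433 = (1,1,5,6)_7 → 1³ + 1³ + 5³ + 6³ = 1 + 1 + 125 + 216 = 343
343 = (1,0,0,0)_7 → 1³ + 0³ + 0³ + 0³ = 1 + 0 + 0 + 0 = 1  — reached 1.

base-7 3-happy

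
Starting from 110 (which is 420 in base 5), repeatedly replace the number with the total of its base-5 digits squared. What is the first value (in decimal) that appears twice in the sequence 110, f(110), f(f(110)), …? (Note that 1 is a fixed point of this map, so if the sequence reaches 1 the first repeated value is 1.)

16

110 = (4,2,0)_5 → 4² + 2² + 0² = 20
20 = (4,0)_5 → 4² + 0² = 16
16 = (3,1)_5 → 3² + 1² = 10
10 = (2,0)_5 → 2² + 0² = 4
4 = (4)_5 → 4² = 16  — 16 already appeared earlier.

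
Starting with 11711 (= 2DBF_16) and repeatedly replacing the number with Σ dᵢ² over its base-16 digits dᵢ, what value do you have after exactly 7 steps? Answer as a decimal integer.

11711 = (2,13,11,15)_16 → 2² + 13² + 11² + 15² = 519
519 = (2,0,7)_16 → 2² + 0² + 7² = 53
53 = (3,5)_16 → 3² + 5² = 34
34 = (2,2)_16 → 2² + 2² = 8
8 = (8)_16 → 8² = 64
64 = (4,0)_16 → 4² + 0² = 16
16 = (1,0)_16 → 1² + 0² = 1

1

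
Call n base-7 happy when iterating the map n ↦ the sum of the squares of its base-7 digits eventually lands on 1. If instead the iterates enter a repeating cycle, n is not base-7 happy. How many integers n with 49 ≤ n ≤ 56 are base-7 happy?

49: 49 → 1  — base-7 happy
50: 50 → 2 → 4 → 16 → 8 → 2  — not base-7 happy
51: 51 → 5 → 25 → 25  — not base-7 happy
52: 52 → 10 → 10  — not base-7 happy
53: 53 → 17 → 13 → 37 → 29 → 17  — not base-7 happy
54: 54 → 26 → 34 → 52 → 10 → 10  — not base-7 happy
55: 55 → 37 → 29 → 17 → 13 → 37  — not base-7 happy
56: 56 → 2 → 4 → 16 → 8 → 2  — not base-7 happy
base-7 happy: 49

1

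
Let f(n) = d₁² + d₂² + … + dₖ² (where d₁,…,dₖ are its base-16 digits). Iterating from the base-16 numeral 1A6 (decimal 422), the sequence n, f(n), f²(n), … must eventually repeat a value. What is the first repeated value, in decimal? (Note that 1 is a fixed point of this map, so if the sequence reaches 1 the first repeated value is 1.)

422 = (1,10,6)_16 → 137
137 = (8,9)_16 → 145
145 = (9,1)_16 → 82
82 = (5,2)_16 → 29
29 = (1,13)_16 → 170
170 = (10,10)_16 → 200
200 = (12,8)_16 → 208
208 = (13,0)_16 → 169
169 = (10,9)_16 → 181
181 = (11,5)_16 → 146
146 = (9,2)_16 → 85
85 = (5,5)_16 → 50
50 = (3,2)_16 → 13
13 = (13)_16 → 169  — 169 already appeared earlier.

169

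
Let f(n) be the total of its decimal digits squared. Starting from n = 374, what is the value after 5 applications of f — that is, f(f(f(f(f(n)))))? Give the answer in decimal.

58

374 → 3² + 7² + 4² = 9 + 49 + 16 = 74
74 → 7² + 4² = 49 + 16 = 65
65 → 6² + 5² = 36 + 25 = 61
61 → 6² + 1² = 36 + 1 = 37
37 → 3² + 7² = 9 + 49 = 58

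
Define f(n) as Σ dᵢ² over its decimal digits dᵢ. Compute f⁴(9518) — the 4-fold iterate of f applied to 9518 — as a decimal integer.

40

9518 → 9² + 5² + 1² + 8² = 171
171 → 1² + 7² + 1² = 51
51 → 5² + 1² = 26
26 → 2² + 6² = 40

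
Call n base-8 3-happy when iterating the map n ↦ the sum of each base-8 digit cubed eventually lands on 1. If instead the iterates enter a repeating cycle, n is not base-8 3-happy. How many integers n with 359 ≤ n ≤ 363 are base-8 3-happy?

1

359: 359 → 532 → 73 → 3 → 27 → 54 → 432 → 432  (repeats 432)
360: 360 → 250 → 378 → 476 → 434 → 440 → 559 → 469 → 476  (repeats 476)
361: 361 → 251 → 397 → 342 → 349 → 277 → 197 → 152 → 35 → 91 → 55 → 559 → 469 → 476 → 434 → 440 → 559  (repeats 559)
362: 362 → 258 → 72 → 2 → 8 → 1  (reaches 1)
363: 363 → 277 → 197 → 152 → 35 → 91 → 55 → 559 → 469 → 476 → 434 → 440 → 559  (repeats 559)
base-8 3-happy: 362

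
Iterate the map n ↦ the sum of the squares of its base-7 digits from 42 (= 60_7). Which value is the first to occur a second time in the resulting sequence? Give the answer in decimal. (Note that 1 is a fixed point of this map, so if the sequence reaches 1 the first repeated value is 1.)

42 = (6,0)_7 → 6² + 0² = 36 + 0 = 36
36 = (5,1)_7 → 5² + 1² = 25 + 1 = 26
26 = (3,5)_7 → 3² + 5² = 9 + 25 = 34
34 = (4,6)_7 → 4² + 6² = 16 + 36 = 52
52 = (1,0,3)_7 → 1² + 0² + 3² = 1 + 0 + 9 = 10
10 = (1,3)_7 → 1² + 3² = 1 + 9 = 10  — 10 already appeared earlier.

10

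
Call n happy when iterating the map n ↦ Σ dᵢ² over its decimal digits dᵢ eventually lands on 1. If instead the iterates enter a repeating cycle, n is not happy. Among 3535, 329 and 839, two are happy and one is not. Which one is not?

839

3535: 3535 → 68 → 100 → 1  — reaches 1 (happy)
329: 329 → 94 → 97 → 130 → 10 → 1  — reaches 1 (happy)
839: 839 → 154 → 42 → 20 → 4 → 16 → 37 → 58 → 89 → 145 → 42  — repeats 42 (not happy)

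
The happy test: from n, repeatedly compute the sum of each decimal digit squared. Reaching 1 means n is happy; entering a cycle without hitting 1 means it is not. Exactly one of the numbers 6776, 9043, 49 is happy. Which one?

49

6776: 6776 → 170 → 50 → 25 → 29 → 85 → 89 → 145 → 42 → 20 → 4 → 16 → 37 → 58 → 89  — repeats 89 (not happy)
9043: 9043 → 106 → 37 → 58 → 89 → 145 → 42 → 20 → 4 → 16 → 37  — repeats 37 (not happy)
49: 49 → 97 → 130 → 10 → 1  — reaches 1 (happy)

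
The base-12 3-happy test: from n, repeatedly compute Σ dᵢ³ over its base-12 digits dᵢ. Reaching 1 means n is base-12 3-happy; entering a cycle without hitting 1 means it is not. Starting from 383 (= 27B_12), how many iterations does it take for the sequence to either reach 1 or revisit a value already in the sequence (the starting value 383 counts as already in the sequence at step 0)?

7

383 = (2,7,11)_12 → 2³ + 7³ + 11³ = 8 + 343 + 1331 = 1682
1682 = (11,8,2)_12 → 11³ + 8³ + 2³ = 1331 + 512 + 8 = 1851
1851 = (1,0,10,3)_12 → 1³ + 0³ + 10³ + 3³ = 1 + 0 + 1000 + 27 = 1028
1028 = (7,1,8)_12 → 7³ + 1³ + 8³ = 343 + 1 + 512 = 856
856 = (5,11,4)_12 → 5³ + 11³ + 4³ = 125 + 1331 + 64 = 1520
1520 = (10,6,8)_12 → 10³ + 6³ + 8³ = 1000 + 216 + 512 = 1728
1728 = (1,0,0,0)_12 → 1³ + 0³ + 0³ + 0³ = 1 + 0 + 0 + 0 = 1  — reached 1.
That took 7 steps.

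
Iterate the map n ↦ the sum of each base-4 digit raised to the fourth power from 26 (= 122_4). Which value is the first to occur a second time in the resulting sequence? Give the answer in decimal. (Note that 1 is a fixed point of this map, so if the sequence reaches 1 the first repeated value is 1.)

1

26 = (1,2,2)_4 → 1⁴ + 2⁴ + 2⁴ = 33
33 = (2,0,1)_4 → 2⁴ + 0⁴ + 1⁴ = 17
17 = (1,0,1)_4 → 1⁴ + 0⁴ + 1⁴ = 2
2 = (2)_4 → 2⁴ = 16
16 = (1,0,0)_4 → 1⁴ + 0⁴ + 0⁴ = 1  — reached the fixed point 1.
1 → 1, so 1 is the first repeated value.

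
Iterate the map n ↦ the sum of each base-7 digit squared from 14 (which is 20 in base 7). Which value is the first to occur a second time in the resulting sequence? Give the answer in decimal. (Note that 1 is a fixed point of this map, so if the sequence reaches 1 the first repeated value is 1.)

4

14 = (2,0)_7 → 2² + 0² = 4
4 = (4)_7 → 4² = 16
16 = (2,2)_7 → 2² + 2² = 8
8 = (1,1)_7 → 1² + 1² = 2
2 = (2)_7 → 2² = 4  — 4 already appeared earlier.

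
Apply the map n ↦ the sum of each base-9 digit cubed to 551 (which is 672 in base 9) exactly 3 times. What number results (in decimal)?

73

551 = (6,7,2)_9 → 6³ + 7³ + 2³ = 216 + 343 + 8 = 567
567 = (7,0,0)_9 → 7³ + 0³ + 0³ = 343 + 0 + 0 = 343
343 = (4,2,1)_9 → 4³ + 2³ + 1³ = 64 + 8 + 1 = 73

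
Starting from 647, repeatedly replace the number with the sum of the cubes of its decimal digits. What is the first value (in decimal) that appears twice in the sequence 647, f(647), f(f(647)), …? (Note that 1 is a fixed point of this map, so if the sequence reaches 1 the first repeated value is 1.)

371

647 → 6³ + 4³ + 7³ = 623
623 → 6³ + 2³ + 3³ = 251
251 → 2³ + 5³ + 1³ = 134
134 → 1³ + 3³ + 4³ = 92
92 → 9³ + 2³ = 737
737 → 7³ + 3³ + 7³ = 713
713 → 7³ + 1³ + 3³ = 371
371 → 3³ + 7³ + 1³ = 371  — 371 already appeared earlier.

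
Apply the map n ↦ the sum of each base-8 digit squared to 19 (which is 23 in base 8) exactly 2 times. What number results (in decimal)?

19 = (2,3)_8 → 2² + 3² = 4 + 9 = 13
13 = (1,5)_8 → 1² + 5² = 1 + 25 = 26

26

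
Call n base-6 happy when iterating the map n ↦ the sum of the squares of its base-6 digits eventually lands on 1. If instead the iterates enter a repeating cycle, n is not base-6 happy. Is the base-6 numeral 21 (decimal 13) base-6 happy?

not base-6 happy

13 = (2,1)_6 → 2² + 1² = 4 + 1 = 5
5 = (5)_6 → 5² = 25
25 = (4,1)_6 → 4² + 1² = 16 + 1 = 17
17 = (2,5)_6 → 2² + 5² = 4 + 25 = 29
29 = (4,5)_6 → 4² + 5² = 16 + 25 = 41
41 = (1,0,5)_6 → 1² + 0² + 5² = 1 + 0 + 25 = 26
26 = (4,2)_6 → 4² + 2² = 16 + 4 = 20
20 = (3,2)_6 → 3² + 2² = 9 + 4 = 13  — 13 already seen; the sequence cycles without reaching 1.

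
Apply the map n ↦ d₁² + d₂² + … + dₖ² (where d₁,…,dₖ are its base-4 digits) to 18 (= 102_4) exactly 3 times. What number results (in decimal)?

18 = (1,0,2)_4 → 1² + 0² + 2² = 5
5 = (1,1)_4 → 1² + 1² = 2
2 = (2)_4 → 2² = 4

4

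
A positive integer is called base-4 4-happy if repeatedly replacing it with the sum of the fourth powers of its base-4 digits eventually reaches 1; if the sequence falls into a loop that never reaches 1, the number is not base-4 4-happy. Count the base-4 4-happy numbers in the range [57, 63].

57: 57 → 98 → 33 → 17 → 2 → 16 → 1  (reaches 1)
58: 58 → 113 → 83 → 83  (repeats 83)
59: 59 → 178 → 113 → 83 → 83  (repeats 83)
60: 60 → 162 → 48 → 81 → 3 → 81  (repeats 81)
61: 61 → 163 → 113 → 83 → 83  (repeats 83)
62: 62 → 178 → 113 → 83 → 83  (repeats 83)
63: 63 → 243 → 243  (repeats 243)
base-4 4-happy: 57

1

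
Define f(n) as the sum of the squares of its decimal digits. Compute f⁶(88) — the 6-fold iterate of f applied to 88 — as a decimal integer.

88 → 128
128 → 69
69 → 117
117 → 51
51 → 26
26 → 40

40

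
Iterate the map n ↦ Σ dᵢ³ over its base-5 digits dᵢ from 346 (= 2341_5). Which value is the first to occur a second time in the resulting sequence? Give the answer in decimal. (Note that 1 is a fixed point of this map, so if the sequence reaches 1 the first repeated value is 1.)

28

346 = (2,3,4,1)_5 → 2³ + 3³ + 4³ + 1³ = 8 + 27 + 64 + 1 = 100
100 = (4,0,0)_5 → 4³ + 0³ + 0³ = 64 + 0 + 0 = 64
64 = (2,2,4)_5 → 2³ + 2³ + 4³ = 8 + 8 + 64 = 80
80 = (3,1,0)_5 → 3³ + 1³ + 0³ = 27 + 1 + 0 = 28
28 = (1,0,3)_5 → 1³ + 0³ + 3³ = 1 + 0 + 27 = 28  — 28 already appeared earlier.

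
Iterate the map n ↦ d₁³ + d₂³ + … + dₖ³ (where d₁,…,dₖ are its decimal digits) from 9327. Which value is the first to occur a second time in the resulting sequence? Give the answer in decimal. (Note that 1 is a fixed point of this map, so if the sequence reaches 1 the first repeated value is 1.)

153

9327 → 1107
1107 → 345
345 → 216
216 → 225
225 → 141
141 → 66
66 → 432
432 → 99
99 → 1458
1458 → 702
702 → 351
351 → 153
153 → 153  — 153 already appeared earlier.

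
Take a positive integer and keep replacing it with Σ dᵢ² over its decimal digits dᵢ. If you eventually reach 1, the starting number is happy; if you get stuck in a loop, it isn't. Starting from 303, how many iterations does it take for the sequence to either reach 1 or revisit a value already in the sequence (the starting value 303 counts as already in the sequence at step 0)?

12

303 → 3² + 0² + 3² = 18
18 → 1² + 8² = 65
65 → 6² + 5² = 61
61 → 6² + 1² = 37
37 → 3² + 7² = 58
58 → 5² + 8² = 89
89 → 8² + 9² = 145
145 → 1² + 4² + 5² = 42
42 → 4² + 2² = 20
20 → 2² + 0² = 4
4 → 4² = 16
16 → 1² + 6² = 37  — 37 repeats.
That took 12 steps.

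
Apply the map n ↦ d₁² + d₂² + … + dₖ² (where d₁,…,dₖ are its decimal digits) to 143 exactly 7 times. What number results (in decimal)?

143 → 1² + 4² + 3² = 1 + 16 + 9 = 26
26 → 2² + 6² = 4 + 36 = 40
40 → 4² + 0² = 16 + 0 = 16
16 → 1² + 6² = 1 + 36 = 37
37 → 3² + 7² = 9 + 49 = 58
58 → 5² + 8² = 25 + 64 = 89
89 → 8² + 9² = 64 + 81 = 145

145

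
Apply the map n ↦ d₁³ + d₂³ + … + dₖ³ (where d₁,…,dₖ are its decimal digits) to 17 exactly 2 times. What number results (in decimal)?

17 → 1³ + 7³ = 1 + 343 = 344
344 → 3³ + 4³ + 4³ = 27 + 64 + 64 = 155

155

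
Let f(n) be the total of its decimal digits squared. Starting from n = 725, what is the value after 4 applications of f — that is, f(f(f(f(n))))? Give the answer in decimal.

2

725 → 7² + 2² + 5² = 78
78 → 7² + 8² = 113
113 → 1² + 1² + 3² = 11
11 → 1² + 1² = 2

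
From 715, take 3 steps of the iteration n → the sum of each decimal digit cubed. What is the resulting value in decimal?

730

715 → 7³ + 1³ + 5³ = 343 + 1 + 125 = 469
469 → 4³ + 6³ + 9³ = 64 + 216 + 729 = 1009
1009 → 1³ + 0³ + 0³ + 9³ = 1 + 0 + 0 + 729 = 730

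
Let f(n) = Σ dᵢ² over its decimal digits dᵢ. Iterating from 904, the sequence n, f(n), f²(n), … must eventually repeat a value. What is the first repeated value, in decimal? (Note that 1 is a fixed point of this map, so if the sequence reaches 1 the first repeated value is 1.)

904 → 9² + 0² + 4² = 97
97 → 9² + 7² = 130
130 → 1² + 3² + 0² = 10
10 → 1² + 0² = 1  — reached the fixed point 1.
1 → 1, so 1 is the first repeated value.

1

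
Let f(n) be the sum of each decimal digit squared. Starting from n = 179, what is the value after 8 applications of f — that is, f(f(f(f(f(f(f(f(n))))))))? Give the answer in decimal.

89

179 → 131
131 → 11
11 → 2
2 → 4
4 → 16
16 → 37
37 → 58
58 → 89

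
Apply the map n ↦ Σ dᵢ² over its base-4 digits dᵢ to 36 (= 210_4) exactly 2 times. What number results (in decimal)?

36 = (2,1,0)_4 → 5
5 = (1,1)_4 → 2

2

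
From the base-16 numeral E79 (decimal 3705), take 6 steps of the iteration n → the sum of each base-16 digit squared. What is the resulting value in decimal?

3705 = (14,7,9)_16 → 14² + 7² + 9² = 196 + 49 + 81 = 326
326 = (1,4,6)_16 → 1² + 4² + 6² = 1 + 16 + 36 = 53
53 = (3,5)_16 → 3² + 5² = 9 + 25 = 34
34 = (2,2)_16 → 2² + 2² = 4 + 4 = 8
8 = (8)_16 → 8² = 64
64 = (4,0)_16 → 4² + 0² = 16 + 0 = 16

16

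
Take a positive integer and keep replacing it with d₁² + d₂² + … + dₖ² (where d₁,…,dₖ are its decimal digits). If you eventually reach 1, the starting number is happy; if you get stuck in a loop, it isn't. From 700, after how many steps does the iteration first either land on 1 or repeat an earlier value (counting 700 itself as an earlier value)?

5

700 → 7² + 0² + 0² = 49
49 → 4² + 9² = 97
97 → 9² + 7² = 130
130 → 1² + 3² + 0² = 10
10 → 1² + 0² = 1  — reached 1.
That took 5 steps.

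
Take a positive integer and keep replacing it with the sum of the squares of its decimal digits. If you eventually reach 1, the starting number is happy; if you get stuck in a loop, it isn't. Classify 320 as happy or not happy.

320 → 3² + 2² + 0² = 13
13 → 1² + 3² = 10
10 → 1² + 0² = 1  — reached 1.

happy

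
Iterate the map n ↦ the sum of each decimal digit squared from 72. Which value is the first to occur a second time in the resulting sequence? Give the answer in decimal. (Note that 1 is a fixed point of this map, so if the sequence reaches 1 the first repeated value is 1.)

89

72 → 53
53 → 34
34 → 25
25 → 29
29 → 85
85 → 89
89 → 145
145 → 42
42 → 20
20 → 4
4 → 16
16 → 37
37 → 58
58 → 89  — 89 already appeared earlier.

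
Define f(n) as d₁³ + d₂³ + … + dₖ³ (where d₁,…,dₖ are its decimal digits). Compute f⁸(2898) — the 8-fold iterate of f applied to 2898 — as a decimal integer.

153

2898 → 2³ + 8³ + 9³ + 8³ = 1761
1761 → 1³ + 7³ + 6³ + 1³ = 561
561 → 5³ + 6³ + 1³ = 342
342 → 3³ + 4³ + 2³ = 99
99 → 9³ + 9³ = 1458
1458 → 1³ + 4³ + 5³ + 8³ = 702
702 → 7³ + 0³ + 2³ = 351
351 → 3³ + 5³ + 1³ = 153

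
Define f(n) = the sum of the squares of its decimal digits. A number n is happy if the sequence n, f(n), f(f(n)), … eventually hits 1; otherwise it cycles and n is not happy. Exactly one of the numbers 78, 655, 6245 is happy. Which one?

655

78: 78 → 113 → 11 → 2 → 4 → 16 → 37 → 58 → 89 → 145 → 42 → 20 → 4  — repeats 4 (not happy)
655: 655 → 86 → 100 → 1  — reaches 1 (happy)
6245: 6245 → 81 → 65 → 61 → 37 → 58 → 89 → 145 → 42 → 20 → 4 → 16 → 37  — repeats 37 (not happy)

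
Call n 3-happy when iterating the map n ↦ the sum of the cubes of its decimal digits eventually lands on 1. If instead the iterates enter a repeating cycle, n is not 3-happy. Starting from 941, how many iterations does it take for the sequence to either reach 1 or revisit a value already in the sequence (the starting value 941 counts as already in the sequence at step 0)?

941 → 9³ + 4³ + 1³ = 794
794 → 7³ + 9³ + 4³ = 1136
1136 → 1³ + 1³ + 3³ + 6³ = 245
245 → 2³ + 4³ + 5³ = 197
197 → 1³ + 9³ + 7³ = 1073
1073 → 1³ + 0³ + 7³ + 3³ = 371
371 → 3³ + 7³ + 1³ = 371  — 371 repeats.
That took 7 steps.

7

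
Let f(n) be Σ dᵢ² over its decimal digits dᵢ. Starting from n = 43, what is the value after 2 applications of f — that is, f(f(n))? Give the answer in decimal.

43 → 4² + 3² = 16 + 9 = 25
25 → 2² + 5² = 4 + 25 = 29

29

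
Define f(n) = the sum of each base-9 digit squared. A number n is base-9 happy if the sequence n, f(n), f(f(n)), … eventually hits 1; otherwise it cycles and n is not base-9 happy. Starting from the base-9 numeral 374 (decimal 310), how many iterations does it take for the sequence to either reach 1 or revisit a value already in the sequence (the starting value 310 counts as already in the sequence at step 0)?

3

310 = (3,7,4)_9 → 3² + 7² + 4² = 9 + 49 + 16 = 74
74 = (8,2)_9 → 8² + 2² = 64 + 4 = 68
68 = (7,5)_9 → 7² + 5² = 49 + 25 = 74  — 74 repeats.
That took 3 steps.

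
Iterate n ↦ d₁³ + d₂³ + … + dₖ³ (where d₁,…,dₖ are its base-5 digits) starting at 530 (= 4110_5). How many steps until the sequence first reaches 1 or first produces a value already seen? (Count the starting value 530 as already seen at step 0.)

530 = (4,1,1,0)_5 → 4³ + 1³ + 1³ + 0³ = 64 + 1 + 1 + 0 = 66
66 = (2,3,1)_5 → 2³ + 3³ + 1³ = 8 + 27 + 1 = 36
36 = (1,2,1)_5 → 1³ + 2³ + 1³ = 1 + 8 + 1 = 10
10 = (2,0)_5 → 2³ + 0³ = 8 + 0 = 8
8 = (1,3)_5 → 1³ + 3³ = 1 + 27 = 28
28 = (1,0,3)_5 → 1³ + 0³ + 3³ = 1 + 0 + 27 = 28  — 28 repeats.
That took 6 steps.

6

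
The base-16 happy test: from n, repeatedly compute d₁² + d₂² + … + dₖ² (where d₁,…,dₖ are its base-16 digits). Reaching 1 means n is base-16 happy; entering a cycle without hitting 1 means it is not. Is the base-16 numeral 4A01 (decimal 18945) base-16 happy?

18945 = (4,10,0,1)_16 → 117
117 = (7,5)_16 → 74
74 = (4,10)_16 → 116
116 = (7,4)_16 → 65
65 = (4,1)_16 → 17
17 = (1,1)_16 → 2
2 = (2)_16 → 4
4 = (4)_16 → 16
16 = (1,0)_16 → 1  — reached 1.

base-16 happy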